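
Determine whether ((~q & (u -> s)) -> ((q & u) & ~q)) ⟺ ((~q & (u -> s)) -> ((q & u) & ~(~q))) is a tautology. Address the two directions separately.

Forward direction. Assume the antecedent. If q is true, the consequent reduces to true regardless of the other variables. If q is false, the antecedent forces (u = T, s = F, q = F), and the consequent holds there. Either way the consequent holds.

Converse. Assume the antecedent. If q is true, the consequent reduces to true regardless of the other variables. If q is false, the antecedent forces (u = T, s = F, q = F), and the consequent holds there. Either way the consequent holds.

Both implications hold.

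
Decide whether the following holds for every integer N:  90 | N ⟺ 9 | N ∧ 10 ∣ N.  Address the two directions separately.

(⇒) If 90 ∣ N, write N = 90q. Since 90 = 10·9, N = 9·(10q), so 9 ∣ N; and since 90 = 9·10, N = 10·(9q), so 10 ∣ N.

(⇐) Suppose 9 ∣ N and 10 ∣ N. Any common multiple of 9 and 10 is a multiple of their lcm; here gcd(9, 10) = 1, so lcm(9, 10) = 9·10 = 90, so 90 ∣ N.

The biconditional holds.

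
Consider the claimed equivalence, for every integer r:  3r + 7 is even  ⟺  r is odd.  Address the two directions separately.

Equivalent; both directions hold.

(→) Suppose 3r + 7 is even. Since 3 is odd, 3r and r have the same parity, so 3r + 7 ≡ r + 7 (mod 2). As 7 is odd, 3r + 7 is even exactly when r is odd. Thus r is odd.

(←) Conversely, suppose r is odd; write r = 2j + 1. Then 3r + 7 = 3·(2j + 1) + 7 = 2·3j + 10, which is even.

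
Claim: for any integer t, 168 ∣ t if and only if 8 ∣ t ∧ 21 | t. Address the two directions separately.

(⇐) Suppose 8 ∣ t and 21 ∣ t. Any common multiple of 8 and 21 is a multiple of their lcm; here gcd(8, 21) = 1, so lcm(8, 21) = 8·21 = 168, so 168 ∣ t.

(⇒) If 168 ∣ t, write t = 168q. Since 168 = 21·8, t = 8·(21q), so 8 ∣ t; and since 168 = 8·21, t = 21·(8q), so 21 ∣ t.

The biconditional holds.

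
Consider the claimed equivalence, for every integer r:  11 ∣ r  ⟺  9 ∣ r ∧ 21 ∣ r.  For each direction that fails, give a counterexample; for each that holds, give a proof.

(⇒) fails and (⇐) fails.

(→) This fails: take r = 11. Certainly 11 ∣ 11, but 9 ∤ 11.

(←) This fails: take r = 63. Both 9 ∣ 63 and 21 ∣ 63, yet 63 is not a multiple of 11 (since 63 = 5·11 + 8), so 11 ∤ 63.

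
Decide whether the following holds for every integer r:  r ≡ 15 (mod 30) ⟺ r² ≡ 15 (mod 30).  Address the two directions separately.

Equivalent; both directions hold.

Forward direction. Suppose r ≡ 15 (mod 30). Write r = 30j + 15. Then (30j + 15)² = 900j² + 900j + 225 = 30(30j² + 30j + 7) + 15, so r² ≡ 15 (mod 30).

Converse. Suppose r² ≡ 15 (mod 30). The only residue r in {0, …, 29} with r² ≡ 15 (mod 30) is r = 15, so r ≡ 15 (mod 30).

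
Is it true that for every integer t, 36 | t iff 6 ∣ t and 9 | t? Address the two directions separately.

Only the forward direction holds.

(⇐) This fails: take t = 18. Both 6 ∣ 18 and 9 ∣ 18, yet 18 is not a multiple of 36 (since 18 = 0·36 + 18), so 36 ∤ 18.

(⇒) If 36 ∣ t, write t = 36q. Since 36 = 6·6, t = 6·(6q), so 6 ∣ t; and since 36 = 4·9, t = 9·(4q), so 9 ∣ t.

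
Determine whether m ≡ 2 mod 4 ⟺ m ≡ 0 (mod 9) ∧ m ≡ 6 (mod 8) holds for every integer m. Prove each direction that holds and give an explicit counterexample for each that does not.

Not equivalent: only (⇐) holds.

[⇒] This fails: m = 2 gives 2 ≡ 2 (mod 4) but 2 ≡ 2 (mod 9), so the conjunction on the right does not hold.

[⇐] Conversely, if m ≡ 0 (mod 9) and m ≡ 6 (mod 8), then by the Chinese remainder theorem m ≡ 54 (mod 72). Since 54 ≡ 2 (mod 4) and 4 ∣ 72, we get m ≡ 2 (mod 4).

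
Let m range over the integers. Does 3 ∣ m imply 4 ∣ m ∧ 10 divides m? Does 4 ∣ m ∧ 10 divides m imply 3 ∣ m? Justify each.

Neither direction holds.

(→) This fails: take m = 3. Certainly 3 ∣ 3, but 4 ∤ 3.

(←) This fails: take m = 20. Both 4 ∣ 20 and 10 ∣ 20, yet 20 is not a multiple of 3 (since 20 = 6·3 + 2), so 3 ∤ 20.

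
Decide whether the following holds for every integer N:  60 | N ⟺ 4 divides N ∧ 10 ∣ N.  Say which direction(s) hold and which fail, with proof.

The forward direction holds; the converse fails.

(←) This fails: take N = 20. Both 4 ∣ 20 and 10 ∣ 20, yet 20 is not a multiple of 60 (since 20 = 0·60 + 20), so 60 ∤ 20.

(→) If 60 ∣ N, write N = 60q. Since 60 = 15·4, N = 4·(15q), so 4 ∣ N; and since 60 = 6·10, N = 10·(6q), so 10 ∣ N.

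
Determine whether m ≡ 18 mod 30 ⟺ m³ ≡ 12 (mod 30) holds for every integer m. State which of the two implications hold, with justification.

[⇒] Suppose m ≡ 18 mod 30. Write m = 30j + 18. Then (30j + 18)³ = 27000j³ + 48600j² + 29160j + 5832 = 30(900j³ + 1620j² + 972j + 194) + 12, so m³ ≡ 12 (mod 30).

[⇐] Conversely, suppose m³ ≡ 12 (mod 30). The only residue r in {0, …, 29} with r³ ≡ 12 (mod 30) is r = 18, so m ≡ 18 (mod 30).

Both directions hold.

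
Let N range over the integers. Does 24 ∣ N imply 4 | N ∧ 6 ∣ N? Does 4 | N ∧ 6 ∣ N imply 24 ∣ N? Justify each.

The forward direction holds; the converse fails.

Forward direction. If 24 ∣ N, write N = 24q. Since 24 = 6·4, N = 4·(6q), so 4 ∣ N; and since 24 = 4·6, N = 6·(4q), so 6 ∣ N.

Converse. This fails: take N = 12. Both 4 ∣ 12 and 6 ∣ 12, yet 12 is not a multiple of 24 (since 12 = 0·24 + 12), so 24 ∤ 12.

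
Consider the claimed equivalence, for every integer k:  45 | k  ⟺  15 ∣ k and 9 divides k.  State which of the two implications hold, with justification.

[⇒] If 45 ∣ k, write k = 45q. Since 45 = 3·15, k = 15·(3q), so 15 ∣ k; and since 45 = 5·9, k = 9·(5q), so 9 ∣ k.

[⇐] Suppose 15 ∣ k and 9 ∣ k. Any common multiple of 15 and 9 is a multiple of their lcm; here lcm(15, 9) = 15·9/gcd(15, 9) = 135/3 = 45, so 45 ∣ k.

Both implications hold.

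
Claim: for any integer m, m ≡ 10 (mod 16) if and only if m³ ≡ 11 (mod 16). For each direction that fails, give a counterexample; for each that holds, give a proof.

(⟹) This fails: take m = 10. Then 10 ≡ 10 (mod 16), but 10³ = 1000 ≡ 8 (mod 16), not 11.

(⟸) This fails: take m = 3. Then 3³ = 27 ≡ 11 (mod 16), yet 3 ≡ 3 (mod 16), not 10.

Both directions fail.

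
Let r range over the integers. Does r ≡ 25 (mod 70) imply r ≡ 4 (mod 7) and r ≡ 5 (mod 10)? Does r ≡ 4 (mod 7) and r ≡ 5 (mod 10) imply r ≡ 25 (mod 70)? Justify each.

(⟹) Suppose r ≡ 25 (mod 70); write r = 70j + 25. Since 7 ∣ 70, reducing mod 7 gives r ≡ 25 ≡ 4 (mod 7); since 10 ∣ 70, reducing mod 10 gives r ≡ 25 ≡ 5 (mod 10).

(⟸) Conversely, if r ≡ 4 (mod 7) and r ≡ 5 (mod 10), then by the Chinese remainder theorem r ≡ 25 (mod 70). This is exactly r ≡ 25 (mod 70).

The biconditional holds.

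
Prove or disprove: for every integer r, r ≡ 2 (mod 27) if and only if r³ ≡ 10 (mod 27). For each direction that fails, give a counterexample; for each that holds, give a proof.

(→) This fails: take r = 2. Then 2 ≡ 2 (mod 27), but 2³ = 8 ≡ 8 (mod 27), not 10.

(←) This fails: take r = 4. Then 4³ = 64 ≡ 10 (mod 27), yet 4 ≡ 4 (mod 27), not 2.

(⇒) fails and (⇐) fails.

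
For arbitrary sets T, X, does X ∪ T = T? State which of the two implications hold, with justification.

(⊇) Let x ∈ T. Then either x ∈ T and x ∉ X; or x ∈ T ∩ X. In each case x ∈ X ∪ T, so T ⊆ X ∪ T.

(⊆) This inclusion fails. Take T = ∅, X = {1}; then 1 ∈ X ∪ T but 1 ∉ T.

The sets are not equal: only the reverse inclusion holds.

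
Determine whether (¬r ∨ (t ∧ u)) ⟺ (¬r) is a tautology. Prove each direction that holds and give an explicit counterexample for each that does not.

Only the reverse direction holds.

(⇒) This fails. Under t = T, u = T, r = T, the left side is true but the right side is false.

(⇐) Assume the antecedent. If t is true, the antecedent forces (t = T, u = F, r = F) or (t = T, u = T, r = F), and ¬r ∨ (t ∧ u) holds there. If t is false, the antecedent forces (t = F, u = F, r = F) or (t = F, u = T, r = F), and ¬r ∨ (t ∧ u) holds there. Either way ¬r ∨ (t ∧ u) holds.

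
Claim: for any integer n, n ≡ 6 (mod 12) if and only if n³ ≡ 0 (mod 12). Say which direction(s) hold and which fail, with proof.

Only the forward direction holds.

(⟹) Suppose n ≡ 6 (mod 12). Write n = 12j + 6. Then (12j + 6)³ = 1728j³ + 2592j² + 1296j + 216 = 12(144j³ + 216j² + 108j + 18) + 0, so n³ ≡ 0 (mod 12).

(⟸) This fails: take n = 0. Then 0³ = 0 ≡ 0 (mod 12), yet 0 ≡ 0 (mod 12), not 6.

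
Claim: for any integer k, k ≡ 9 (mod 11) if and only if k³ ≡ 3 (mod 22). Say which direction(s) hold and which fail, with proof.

Only the reverse direction holds.

(⟹) This fails: take k = 20. Then 20 ≡ 9 (mod 11), but 20³ = 8000 ≡ 14 (mod 22), not 3.

(⟸) Conversely, the residues r modulo 22 with r³ ≡ 3 (mod 22) are exactly {9}, and each is ≡ 9 (mod 11).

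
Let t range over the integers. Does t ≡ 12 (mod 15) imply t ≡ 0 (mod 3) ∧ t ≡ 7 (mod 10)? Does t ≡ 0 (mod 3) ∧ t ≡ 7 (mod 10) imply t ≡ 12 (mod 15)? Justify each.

Not equivalent: only (⇐) holds.

(→) This fails: t = 12 gives 12 ≡ 12 (mod 15) but 12 ≡ 2 (mod 10), so the conjunction on the right does not hold.

(←) Conversely, if t ≡ 0 (mod 3) and t ≡ 7 (mod 10), then by the Chinese remainder theorem t ≡ 27 (mod 30). Since 27 ≡ 12 (mod 15) and 15 ∣ 30, we get t ≡ 12 (mod 15).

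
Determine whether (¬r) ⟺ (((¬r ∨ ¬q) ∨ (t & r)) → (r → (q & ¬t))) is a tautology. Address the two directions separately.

(⇒) Assume the antecedent. If r is true, the antecedent cannot hold. If r is false, the consequent reduces to true regardless of the other variables. Either way the consequent holds.

(⇐) This fails. Under r = T, t = F, q = T, the left side is false but the right side is true.

Only the forward direction holds.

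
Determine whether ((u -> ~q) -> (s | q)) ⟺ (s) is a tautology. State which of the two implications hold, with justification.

(⇐) Assume the antecedent. If u is true, the antecedent forces (u = T, q = F, s = T) or (u = T, q = T, s = T), and (u -> ~q) -> (s | q) holds there. If u is false, the antecedent forces (u = F, q = F, s = T) or (u = F, q = T, s = T), and (u -> ~q) -> (s | q) holds there. Either way (u -> ~q) -> (s | q) holds.

(⇒) This fails. Under u = F, q = T, s = F, the left side is true but the right side is false.

(⇒) fails; (⇐) holds.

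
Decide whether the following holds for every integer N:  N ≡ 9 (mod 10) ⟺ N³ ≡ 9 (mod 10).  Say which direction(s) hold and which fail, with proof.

(⟸) Suppose N³ ≡ 9 (mod 10). The only residue r in {0, …, 9} with r³ ≡ 9 (mod 10) is r = 9, so N ≡ 9 (mod 10).

(⟹) Suppose N ≡ 9 (mod 10). Write N = 10j + 9. Then (10j + 9)³ = 1000j³ + 2700j² + 2430j + 729 = 10(100j³ + 270j² + 243j + 72) + 9, so N³ ≡ 9 (mod 10).

Both implications hold.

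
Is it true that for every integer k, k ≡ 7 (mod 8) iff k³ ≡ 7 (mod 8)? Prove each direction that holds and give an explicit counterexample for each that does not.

(→) Suppose k ≡ 7 (mod 8). Write k = 8j + 7. Then (8j + 7)³ = 512j³ + 1344j² + 1176j + 343 = 8(64j³ + 168j² + 147j + 42) + 7, so k³ ≡ 7 (mod 8).

(←) For the converse, argue contrapositively. If k ≢ 7 (mod 8), then k is congruent to one of 0, 1, 2, 3, 4, 5, 6 modulo 8, and these give k³ ≡ 0, 1, 0, 3, 0, 5, 0 respectively — never 7.

Both directions hold; the statement is true.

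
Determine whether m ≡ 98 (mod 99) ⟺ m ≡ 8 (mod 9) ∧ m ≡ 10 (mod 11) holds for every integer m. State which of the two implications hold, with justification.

The biconditional holds.

(⇒) Suppose m ≡ 98 (mod 99); write m = 99j + 98. Since 9 ∣ 99, reducing mod 9 gives m ≡ 98 ≡ 8 (mod 9); since 11 ∣ 99, reducing mod 11 gives m ≡ 98 ≡ 10 (mod 11).

(⇐) Conversely, if m ≡ 8 (mod 9) and m ≡ 10 (mod 11), then by the Chinese remainder theorem m ≡ 98 (mod 99). This is exactly m ≡ 98 (mod 99).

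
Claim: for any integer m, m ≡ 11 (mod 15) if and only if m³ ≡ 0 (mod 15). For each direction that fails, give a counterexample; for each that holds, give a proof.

Neither direction holds.

(→) This fails: take m = 11. Then 11 ≡ 11 (mod 15), but 11³ = 1331 ≡ 11 (mod 15), not 0.

(←) This fails: take m = 0. Then 0³ = 0 ≡ 0 (mod 15), yet 0 ≡ 0 (mod 15), not 11.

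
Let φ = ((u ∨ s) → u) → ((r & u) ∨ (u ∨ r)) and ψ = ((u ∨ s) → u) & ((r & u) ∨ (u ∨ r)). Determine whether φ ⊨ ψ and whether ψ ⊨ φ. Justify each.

Only the reverse direction holds.

(⇒) This fails. Under u = F, s = T, r = F, the left side is true but the right side is false.

(⇐) Assume the antecedent. If u is true, the consequent reduces to true regardless of the other variables. If u is false, the antecedent forces (u = F, s = F, r = T), and the consequent holds there. Either way the consequent holds.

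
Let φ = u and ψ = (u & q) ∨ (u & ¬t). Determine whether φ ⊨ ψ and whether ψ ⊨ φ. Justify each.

(⇒) This fails. Under u = T, q = F, t = T, the left side is true but the right side is false.

(⇐) Assume the antecedent. If u is true, u reduces to true regardless of the other variables. If u is false, the antecedent cannot hold. Either way u holds.

(⇒) fails; (⇐) holds.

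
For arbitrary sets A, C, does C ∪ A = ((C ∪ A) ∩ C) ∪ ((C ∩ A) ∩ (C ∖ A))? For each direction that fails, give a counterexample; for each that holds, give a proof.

Only the reverse inclusion holds.

(⟸) Let x ∈ ((C ∪ A) ∩ C) ∪ ((C ∩ A) ∩ (C ∖ A)). Then either x ∈ C and x ∉ A; or x ∈ A ∩ C. In each case x ∈ C ∪ A, so ((C ∪ A) ∩ C) ∪ ((C ∩ A) ∩ (C ∖ A)) ⊆ C ∪ A.

(⟹) This inclusion fails. Take A = {1}, C = ∅; then 1 ∈ C ∪ A but 1 ∉ ((C ∪ A) ∩ C) ∪ ((C ∩ A) ∩ (C ∖ A)).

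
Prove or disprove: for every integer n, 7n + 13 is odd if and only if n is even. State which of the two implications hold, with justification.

Both directions hold; the statement is true.

Forward direction. Suppose 7n + 13 is odd. Since 7 is odd, 7n and n have the same parity, so 7n + 13 ≡ n + 13 (mod 2). As 13 is odd, 7n + 13 is odd exactly when n is even. Thus n is even.

Converse. Suppose n is even; write n = 2j. Then 7n + 13 = 7·(2j) + 13 = 2·7j + 13, which is odd.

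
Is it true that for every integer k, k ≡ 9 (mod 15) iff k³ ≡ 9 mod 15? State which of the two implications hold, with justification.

(⟹) Suppose k ≡ 9 (mod 15). Write k = 15j + 9. Then (15j + 9)³ = 3375j³ + 6075j² + 3645j + 729 = 15(225j³ + 405j² + 243j + 48) + 9, so k³ ≡ 9 (mod 15).

(⟸) Conversely, suppose k³ ≡ 9 (mod 15). The only residue r in {0, …, 14} with r³ ≡ 9 (mod 15) is r = 9, so k ≡ 9 (mod 15).

Equivalent; both directions hold.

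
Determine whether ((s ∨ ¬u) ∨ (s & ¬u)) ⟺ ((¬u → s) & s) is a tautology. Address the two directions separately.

[⇒] This fails. Under s = F, u = F, the left side is true but the right side is false.

[⇐] Assume the antecedent. If s is true, (s ∨ ¬u) ∨ (s & ¬u) reduces to true regardless of the other variables. If s is false, the antecedent cannot hold. Either way (s ∨ ¬u) ∨ (s & ¬u) holds.

Only the converse holds.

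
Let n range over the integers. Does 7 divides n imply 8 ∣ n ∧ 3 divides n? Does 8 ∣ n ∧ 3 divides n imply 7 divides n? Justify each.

(⇒) fails and (⇐) fails.

(⟹) This fails: take n = 7. Certainly 7 ∣ 7, but 8 ∤ 7.

(⟸) This fails: take n = 24. Both 8 ∣ 24 and 3 ∣ 24, yet 24 is not a multiple of 7 (since 24 = 3·7 + 3), so 7 ∤ 24.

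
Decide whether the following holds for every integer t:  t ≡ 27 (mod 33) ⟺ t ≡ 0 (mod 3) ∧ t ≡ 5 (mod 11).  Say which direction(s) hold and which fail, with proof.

(→) Suppose t ≡ 27 (mod 33); write t = 33j + 27. Since 3 ∣ 33, reducing mod 3 gives t ≡ 27 ≡ 0 (mod 3); since 11 ∣ 33, reducing mod 11 gives t ≡ 27 ≡ 5 (mod 11).

(←) Conversely, if t ≡ 0 (mod 3) and t ≡ 5 (mod 11), then by the Chinese remainder theorem t ≡ 27 (mod 33). This is exactly t ≡ 27 (mod 33).

Both directions hold; the statement is true.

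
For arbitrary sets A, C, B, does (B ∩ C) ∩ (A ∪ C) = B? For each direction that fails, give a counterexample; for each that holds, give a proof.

The sets are not equal: only the forward inclusion holds.

Reverse inclusion. This inclusion fails. Take A = ∅, C = ∅, B = {1}; then 1 ∈ B but 1 ∉ (B ∩ C) ∩ (A ∪ C).

Forward inclusion. Let x ∈ (B ∩ C) ∩ (A ∪ C). Then either x ∈ C ∩ B and x ∉ A; or x ∈ A ∩ C ∩ B. In each case x ∈ B, so (B ∩ C) ∩ (A ∪ C) ⊆ B.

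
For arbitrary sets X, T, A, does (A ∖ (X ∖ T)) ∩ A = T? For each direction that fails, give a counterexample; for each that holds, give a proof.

(⊆) fails and (⊇) fails.

Forward inclusion. This inclusion fails. Take X = ∅, T = ∅, A = {1}; then 1 ∈ (A ∖ (X ∖ T)) ∩ A but 1 ∉ T.

Reverse inclusion. This inclusion fails. Take X = ∅, T = {1}, A = ∅; then 1 ∈ T but 1 ∉ (A ∖ (X ∖ T)) ∩ A.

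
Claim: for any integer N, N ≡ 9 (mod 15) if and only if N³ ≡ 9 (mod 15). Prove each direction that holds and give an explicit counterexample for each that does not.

Both directions hold.

[⇒] Suppose N ≡ 9 (mod 15). Write N = 15j + 9. Then (15j + 9)³ = 3375j³ + 6075j² + 3645j + 729 = 15(225j³ + 405j² + 243j + 48) + 9, so N³ ≡ 9 (mod 15).

[⇐] Conversely, suppose N³ ≡ 9 (mod 15). The only residue r in {0, …, 14} with r³ ≡ 9 (mod 15) is r = 9, so N ≡ 9 (mod 15).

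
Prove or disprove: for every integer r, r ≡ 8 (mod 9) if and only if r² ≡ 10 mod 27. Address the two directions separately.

Forward direction. This fails: take r = 17. Then 17 ≡ 8 (mod 9), but 17² = 289 ≡ 19 (mod 27), not 10.

Converse. This fails: take r = 19. Then 19² = 361 ≡ 10 (mod 27), yet 19 ≡ 1 (mod 9), not 8.

(⇒) fails and (⇐) fails.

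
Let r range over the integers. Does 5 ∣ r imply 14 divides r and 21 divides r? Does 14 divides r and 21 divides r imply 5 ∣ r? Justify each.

(⇒) fails and (⇐) fails.

Forward direction. This fails: take r = 5. Certainly 5 ∣ 5, but 14 ∤ 5.

Converse. This fails: take r = 42. Both 14 ∣ 42 and 21 ∣ 42, yet 42 is not a multiple of 5 (since 42 = 8·5 + 2), so 5 ∤ 42.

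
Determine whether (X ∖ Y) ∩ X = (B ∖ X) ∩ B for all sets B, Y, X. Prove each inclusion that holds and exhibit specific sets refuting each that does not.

Both inclusions fail.

(⊆) This inclusion fails. Take B = ∅, Y = ∅, X = {1}; then 1 ∈ (X ∖ Y) ∩ X but 1 ∉ (B ∖ X) ∩ B.

(⊇) This inclusion fails. Take B = {1}, Y = ∅, X = ∅; then 1 ∈ (B ∖ X) ∩ B but 1 ∉ (X ∖ Y) ∩ X.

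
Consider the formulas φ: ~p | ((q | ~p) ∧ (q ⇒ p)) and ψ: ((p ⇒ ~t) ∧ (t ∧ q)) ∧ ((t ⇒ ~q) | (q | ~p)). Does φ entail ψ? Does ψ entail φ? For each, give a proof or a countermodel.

(⇒) This fails. Under q = F, p = F, t = F, the left side is true but the right side is false.

(⇐) Assume the antecedent. If q is true, ~p | ((q | ~p) ∧ (q ⇒ p)) reduces to true regardless of the other variables. If q is false, the antecedent cannot hold. Either way ~p | ((q | ~p) ∧ (q ⇒ p)) holds.

Only the reverse direction holds.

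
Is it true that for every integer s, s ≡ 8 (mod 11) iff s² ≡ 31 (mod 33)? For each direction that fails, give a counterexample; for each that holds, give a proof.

(⇒) This fails: take s = 30. Then 30 ≡ 8 (mod 11), but 30² = 900 ≡ 9 (mod 33), not 31.

(⇐) This fails: take s = 14. Then 14² = 196 ≡ 31 (mod 33), yet 14 ≡ 3 (mod 11), not 8.

Neither direction holds.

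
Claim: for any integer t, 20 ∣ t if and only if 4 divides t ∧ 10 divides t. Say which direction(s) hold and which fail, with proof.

(⇒) If 20 ∣ t, write t = 20q. Since 20 = 5·4, t = 4·(5q), so 4 ∣ t; and since 20 = 2·10, t = 10·(2q), so 10 ∣ t.

(⇐) Suppose 4 ∣ t and 10 ∣ t. Any common multiple of 4 and 10 is a multiple of their lcm; here lcm(4, 10) = 4·10/gcd(4, 10) = 40/2 = 20, so 20 ∣ t.

The biconditional holds.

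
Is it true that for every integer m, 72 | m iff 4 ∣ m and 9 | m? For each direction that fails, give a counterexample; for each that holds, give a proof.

(⇒) If 72 ∣ m, write m = 72q. Since 72 = 18·4, m = 4·(18q), so 4 ∣ m; and since 72 = 8·9, m = 9·(8q), so 9 ∣ m.

(⇐) This fails: take m = 36. Both 4 ∣ 36 and 9 ∣ 36, yet 36 is not a multiple of 72 (since 36 = 0·72 + 36), so 72 ∤ 36.

The forward direction holds; the converse fails.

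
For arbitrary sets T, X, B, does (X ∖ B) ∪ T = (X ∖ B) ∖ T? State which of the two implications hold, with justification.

Reverse inclusion. Let x ∈ (X ∖ B) ∖ T. Then x ∈ X and x ∉ T, B, from which x ∈ (X ∖ B) ∪ T.

Forward inclusion. This inclusion fails. Take T = {1}, X = ∅, B = ∅; then 1 ∈ (X ∖ B) ∪ T but 1 ∉ (X ∖ B) ∖ T.

(⊆) fails; (⊇) holds.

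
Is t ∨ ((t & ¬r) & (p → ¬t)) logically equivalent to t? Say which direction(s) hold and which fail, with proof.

(⟹) Assume the antecedent. If p is true, the antecedent forces (p = T, t = T, r = F) or (p = T, t = T, r = T), and t holds there. If p is false, the antecedent forces (p = F, t = T, r = F) or (p = F, t = T, r = T), and t holds there. Either way t holds.

(⟸) Assume the antecedent. If p is true, the antecedent forces (p = T, t = T, r = F) or (p = T, t = T, r = T), and t ∨ ((t & ¬r) & (p → ¬t)) holds there. If p is false, the antecedent forces (p = F, t = T, r = F) or (p = F, t = T, r = T), and t ∨ ((t & ¬r) & (p → ¬t)) holds there. Either way t ∨ ((t & ¬r) & (p → ¬t)) holds.

Both directions hold; the statement is true.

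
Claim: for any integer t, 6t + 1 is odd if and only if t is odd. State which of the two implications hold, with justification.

Not equivalent: only (⇐) holds.

Converse. Suppose t is odd. Since 6 is even, 6t is even for every t, so 6t + 1 has the same parity as 1, which is odd. Hence 6t + 1 is odd.

Forward direction. This fails: take t = 6. Then 6t + 1 = 37, which is odd, yet t = 6 is even, not odd.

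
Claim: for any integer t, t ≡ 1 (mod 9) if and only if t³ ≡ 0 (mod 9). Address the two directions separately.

[⇒] This fails: take t = 1. Then 1 ≡ 1 (mod 9), but 1³ = 1 ≡ 1 (mod 9), not 0.

[⇐] This fails: take t = 0. Then 0³ = 0 ≡ 0 (mod 9), yet 0 ≡ 0 (mod 9), not 1.

Neither implication holds.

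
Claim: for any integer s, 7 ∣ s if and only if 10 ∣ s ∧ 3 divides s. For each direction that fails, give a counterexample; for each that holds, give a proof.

Forward direction. This fails: take s = 7. Certainly 7 ∣ 7, but 10 ∤ 7.

Converse. This fails: take s = 30. Both 10 ∣ 30 and 3 ∣ 30, yet 30 is not a multiple of 7 (since 30 = 4·7 + 2), so 7 ∤ 30.

Neither direction holds.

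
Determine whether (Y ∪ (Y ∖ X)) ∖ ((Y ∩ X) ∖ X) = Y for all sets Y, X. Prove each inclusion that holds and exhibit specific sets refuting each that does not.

(⟸) Let x ∈ Y. Then either x ∈ Y and x ∉ X; or x ∈ Y ∩ X. In each case x ∈ (Y ∪ (Y ∖ X)) ∖ ((Y ∩ X) ∖ X), so Y ⊆ (Y ∪ (Y ∖ X)) ∖ ((Y ∩ X) ∖ X).

(⟹) Let x ∈ (Y ∪ (Y ∖ X)) ∖ ((Y ∩ X) ∖ X). Then either x ∈ Y and x ∉ X; or x ∈ Y ∩ X. In each case x ∈ Y, so (Y ∪ (Y ∖ X)) ∖ ((Y ∩ X) ∖ X) ⊆ Y.

Both inclusions hold; the sets are equal.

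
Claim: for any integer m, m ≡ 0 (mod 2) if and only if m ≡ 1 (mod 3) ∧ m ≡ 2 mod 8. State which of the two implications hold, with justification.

(⟹) This fails: m = 0 gives 0 ≡ 0 (mod 2) but 0 ≡ 0 (mod 3), so the conjunction on the right does not hold.

(⟸) Conversely, if m ≡ 1 (mod 3) and m ≡ 2 (mod 8), then by the Chinese remainder theorem m ≡ 10 (mod 24). Since 10 ≡ 0 (mod 2) and 2 ∣ 24, we get m ≡ 0 (mod 2).

The forward direction fails; the converse holds.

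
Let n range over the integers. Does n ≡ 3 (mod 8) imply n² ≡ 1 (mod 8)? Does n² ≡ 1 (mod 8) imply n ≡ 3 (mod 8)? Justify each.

[⇐] This fails: take n = 1. Then 1² = 1 ≡ 1 (mod 8), yet 1 ≡ 1 (mod 8), not 3.

[⇒] Suppose n ≡ 3 (mod 8). Write n = 8j + 3. Then (8j + 3)² = 64j² + 48j + 9 = 8(8j² + 6j + 1) + 1, so n² ≡ 1 (mod 8).

Not equivalent: only (⇒) holds.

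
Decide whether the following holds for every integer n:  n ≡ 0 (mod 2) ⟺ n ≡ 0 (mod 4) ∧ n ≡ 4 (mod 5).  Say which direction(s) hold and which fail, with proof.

Only the reverse direction holds.

(←) If n ≡ 0 (mod 4) and n ≡ 4 (mod 5), then by the Chinese remainder theorem n ≡ 4 (mod 20). Since 4 ≡ 0 (mod 2) and 2 ∣ 20, we get n ≡ 0 (mod 2).

(→) This fails: n = 0 gives 0 ≡ 0 (mod 2) but 0 ≡ 0 (mod 5), so the conjunction on the right does not hold.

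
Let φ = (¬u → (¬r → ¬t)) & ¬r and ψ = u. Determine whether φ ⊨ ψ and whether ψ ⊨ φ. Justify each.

(→) This fails. Under r = F, t = F, u = F, the left side is true but the right side is false.

(←) This fails. Under r = T, t = F, u = T, the left side is false but the right side is true.

Neither implication holds.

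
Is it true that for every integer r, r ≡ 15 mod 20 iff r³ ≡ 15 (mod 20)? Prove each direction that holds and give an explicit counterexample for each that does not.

The biconditional holds.

Forward direction. Suppose r ≡ 15 mod 20. Write r = 20j + 15. Then (20j + 15)³ = 8000j³ + 18000j² + 13500j + 3375 = 20(400j³ + 900j² + 675j + 168) + 15, so r³ ≡ 15 (mod 20).

Converse. Suppose r³ ≡ 15 (mod 20). The only residue r in {0, …, 19} with r³ ≡ 15 (mod 20) is r = 15, so r ≡ 15 (mod 20).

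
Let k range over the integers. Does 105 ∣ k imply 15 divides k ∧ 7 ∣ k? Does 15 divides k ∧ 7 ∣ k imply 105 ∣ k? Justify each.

Both implications hold.

(→) If 105 ∣ k, write k = 105q. Since 105 = 7·15, k = 15·(7q), so 15 ∣ k; and since 105 = 15·7, k = 7·(15q), so 7 ∣ k.

(←) Suppose 15 ∣ k and 7 ∣ k. Any common multiple of 15 and 7 is a multiple of their lcm; here gcd(15, 7) = 1, so lcm(15, 7) = 15·7 = 105, so 105 ∣ k.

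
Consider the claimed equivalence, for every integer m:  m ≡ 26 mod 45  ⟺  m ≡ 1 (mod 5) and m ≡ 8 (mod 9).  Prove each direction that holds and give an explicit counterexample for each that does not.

Converse. If m ≡ 1 (mod 5) and m ≡ 8 (mod 9), then by the Chinese remainder theorem m ≡ 26 (mod 45). This is exactly m ≡ 26 (mod 45).

Forward direction. Suppose m ≡ 26 (mod 45); write m = 45j + 26. Since 5 ∣ 45, reducing mod 5 gives m ≡ 26 ≡ 1 (mod 5); since 9 ∣ 45, reducing mod 9 gives m ≡ 26 ≡ 8 (mod 9).

Both directions hold.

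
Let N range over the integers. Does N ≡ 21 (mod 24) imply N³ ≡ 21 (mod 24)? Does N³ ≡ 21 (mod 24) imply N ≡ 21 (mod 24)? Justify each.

The biconditional holds.

[⇒] Suppose N ≡ 21 (mod 24). Write N = 24j + 21. Then (24j + 21)³ = 13824j³ + 36288j² + 31752j + 9261 = 24(576j³ + 1512j² + 1323j + 385) + 21, so N³ ≡ 21 (mod 24).

[⇐] Conversely, suppose N³ ≡ 21 (mod 24). The only residue r in {0, …, 23} with r³ ≡ 21 (mod 24) is r = 21, so N ≡ 21 (mod 24).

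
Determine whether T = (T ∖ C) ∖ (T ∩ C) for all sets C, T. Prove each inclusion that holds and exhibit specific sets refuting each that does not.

The sets are not equal: only the reverse inclusion holds.

(⊆) This inclusion fails. Take C = {1}, T = {1}; then 1 ∈ T but 1 ∉ (T ∖ C) ∖ (T ∩ C).

(⊇) Let x ∈ (T ∖ C) ∖ (T ∩ C). Then x ∈ T and x ∉ C, from which x ∈ T.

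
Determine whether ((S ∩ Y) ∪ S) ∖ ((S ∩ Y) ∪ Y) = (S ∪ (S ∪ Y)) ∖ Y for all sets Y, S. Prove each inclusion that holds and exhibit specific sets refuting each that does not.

Both inclusions hold; the sets are equal.

(⟹) Let x ∈ ((S ∩ Y) ∪ S) ∖ ((S ∩ Y) ∪ Y). Then x ∈ S and x ∉ Y, from which x ∈ (S ∪ (S ∪ Y)) ∖ Y.

(⟸) Let x ∈ (S ∪ (S ∪ Y)) ∖ Y. Then x ∈ S and x ∉ Y, from which x ∈ ((S ∩ Y) ∪ S) ∖ ((S ∩ Y) ∪ Y).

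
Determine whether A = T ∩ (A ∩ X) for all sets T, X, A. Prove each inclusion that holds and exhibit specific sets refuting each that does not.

Only the reverse inclusion holds.

Forward inclusion. This inclusion fails. Take T = ∅, X = ∅, A = {1}; then 1 ∈ A but 1 ∉ T ∩ (A ∩ X).

Reverse inclusion. Let x ∈ T ∩ (A ∩ X). Then x ∈ T ∩ X ∩ A, from which x ∈ A.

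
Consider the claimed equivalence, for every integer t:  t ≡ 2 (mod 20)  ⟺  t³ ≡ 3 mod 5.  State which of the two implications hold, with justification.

Only the forward direction holds.

[⇒] Suppose t ≡ 2 (mod 20). Then t³ ≡ 2³ = 8 (mod 20), and since 5 ∣ 20, also t³ ≡ 3 (mod 5).

[⇐] This fails: take t = 7. Then 7³ = 343 ≡ 3 (mod 5), yet 7 ≡ 7 (mod 20), not 2.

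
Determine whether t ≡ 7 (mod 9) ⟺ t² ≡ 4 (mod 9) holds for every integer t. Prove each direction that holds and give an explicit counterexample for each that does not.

(→) Suppose t ≡ 7 (mod 9). Write t = 9j + 7. Then (9j + 7)² = 81j² + 126j + 49 = 9(9j² + 14j + 5) + 4, so t² ≡ 4 (mod 9).

(←) This fails: take t = 2. Then 2² = 4 ≡ 4 (mod 9), yet 2 ≡ 2 (mod 9), not 7.

(⇒) holds; (⇐) fails.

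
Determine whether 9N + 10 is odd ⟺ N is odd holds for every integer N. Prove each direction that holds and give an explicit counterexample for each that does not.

[⇐] Suppose N is odd; write N = 2j + 1. Then 9N + 10 = 9·(2j + 1) + 10 = 2·9j + 19, which is odd.

[⇒] Suppose 9N + 10 is odd. Since 9 is odd, 9N and N have the same parity, so 9N + 10 ≡ N + 10 (mod 2). As 10 is even, 9N + 10 is odd exactly when N is odd. Thus N is odd.

Both implications hold.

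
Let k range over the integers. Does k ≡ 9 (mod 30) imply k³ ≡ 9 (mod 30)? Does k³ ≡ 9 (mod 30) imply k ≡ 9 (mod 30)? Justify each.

Both directions hold; the statement is true.

(→) Suppose k ≡ 9 (mod 30). Write k = 30j + 9. Then (30j + 9)³ = 27000j³ + 24300j² + 7290j + 729 = 30(900j³ + 810j² + 243j + 24) + 9, so k³ ≡ 9 (mod 30).

(←) Conversely, suppose k³ ≡ 9 (mod 30). The only residue r in {0, …, 29} with r³ ≡ 9 (mod 30) is r = 9, so k ≡ 9 (mod 30).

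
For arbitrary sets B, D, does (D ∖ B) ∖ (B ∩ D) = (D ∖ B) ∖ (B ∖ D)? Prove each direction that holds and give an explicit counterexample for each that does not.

Both inclusions hold.

(⊇) Let x ∈ (D ∖ B) ∖ (B ∖ D). Then x ∈ D and x ∉ B, from which x ∈ (D ∖ B) ∖ (B ∩ D).

(⊆) Let x ∈ (D ∖ B) ∖ (B ∩ D). Then x ∈ D and x ∉ B, from which x ∈ (D ∖ B) ∖ (B ∖ D).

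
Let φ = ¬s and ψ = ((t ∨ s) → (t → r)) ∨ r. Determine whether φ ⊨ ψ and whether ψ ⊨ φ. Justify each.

Both directions fail.

(→) This fails. Under t = T, r = F, s = F, the left side is true but the right side is false.

(←) This fails. Under t = F, r = F, s = T, the left side is false but the right side is true.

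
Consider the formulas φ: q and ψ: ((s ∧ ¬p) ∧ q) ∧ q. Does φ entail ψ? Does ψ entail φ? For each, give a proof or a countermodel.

(⇒) This fails. Under p = F, s = F, q = T, the left side is true but the right side is false.

(⇐) Assume the antecedent. If p is true, the antecedent cannot hold. If p is false, the antecedent forces (p = F, s = T, q = T), and q holds there. Either way q holds.

Not equivalent: only (⇐) holds.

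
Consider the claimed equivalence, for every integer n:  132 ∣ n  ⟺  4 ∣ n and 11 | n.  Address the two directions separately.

(⟹) If 132 ∣ n, write n = 132q. Since 132 = 33·4, n = 4·(33q), so 4 ∣ n; and since 132 = 12·11, n = 11·(12q), so 11 ∣ n.

(⟸) This fails: take n = 44. Both 4 ∣ 44 and 11 ∣ 44, yet 44 is not a multiple of 132 (since 44 = 0·132 + 44), so 132 ∤ 44.

Only the forward implication holds.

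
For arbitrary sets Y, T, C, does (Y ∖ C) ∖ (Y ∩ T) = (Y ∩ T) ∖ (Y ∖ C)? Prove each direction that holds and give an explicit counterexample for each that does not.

Neither inclusion holds.

(⊆) This inclusion fails. Take Y = {1}, T = ∅, C = ∅; then 1 ∈ (Y ∖ C) ∖ (Y ∩ T) but 1 ∉ (Y ∩ T) ∖ (Y ∖ C).

(⊇) This inclusion fails. Take Y = {1}, T = {1}, C = {1}; then 1 ∈ (Y ∩ T) ∖ (Y ∖ C) but 1 ∉ (Y ∖ C) ∖ (Y ∩ T).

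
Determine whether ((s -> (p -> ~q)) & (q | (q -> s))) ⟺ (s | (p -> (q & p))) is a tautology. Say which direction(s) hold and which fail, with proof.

Neither implication holds.

Forward direction. This fails. Under q = F, p = T, s = F, the left side is true but the right side is false.

Converse. This fails. Under q = T, p = T, s = T, the left side is false but the right side is true.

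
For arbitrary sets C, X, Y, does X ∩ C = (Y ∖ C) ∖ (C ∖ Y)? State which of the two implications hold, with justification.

(⊆) fails and (⊇) fails.

(⟹) This inclusion fails. Take C = {1}, X = {1}, Y = ∅; then 1 ∈ X ∩ C but 1 ∉ (Y ∖ C) ∖ (C ∖ Y).

(⟸) This inclusion fails. Take C = ∅, X = ∅, Y = {1}; then 1 ∈ (Y ∖ C) ∖ (C ∖ Y) but 1 ∉ X ∩ C.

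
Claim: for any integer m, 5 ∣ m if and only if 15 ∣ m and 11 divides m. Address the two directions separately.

(⇒) This fails: take m = 5. Certainly 5 ∣ 5, but 15 ∤ 5.

(⇐) Suppose 15 ∣ m and 11 ∣ m. Any common multiple of 15 and 11 is a multiple of their lcm; here gcd(15, 11) = 1, so lcm(15, 11) = 15·11 = 165, so 165 ∣ m. Since 5 ∣ 165, it follows that 5 ∣ m.

Only the reverse direction holds.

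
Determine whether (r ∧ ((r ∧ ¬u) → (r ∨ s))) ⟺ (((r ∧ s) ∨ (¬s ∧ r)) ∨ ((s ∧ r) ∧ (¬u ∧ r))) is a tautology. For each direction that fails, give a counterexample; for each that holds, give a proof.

Forward direction. Assume the antecedent. If u is true, the antecedent forces (u = T, s = F, r = T) or (u = T, s = T, r = T), and the consequent holds there. If u is false, the antecedent forces (u = F, s = F, r = T) or (u = F, s = T, r = T), and the consequent holds there. Either way the consequent holds.

Converse. Assume the antecedent. If u is true, the antecedent forces (u = T, s = F, r = T) or (u = T, s = T, r = T), and r ∧ ((r ∧ ¬u) → (r ∨ s)) holds there. If u is false, the antecedent forces (u = F, s = F, r = T) or (u = F, s = T, r = T), and r ∧ ((r ∧ ¬u) → (r ∨ s)) holds there. Either way r ∧ ((r ∧ ¬u) → (r ∨ s)) holds.

Equivalent; both directions hold.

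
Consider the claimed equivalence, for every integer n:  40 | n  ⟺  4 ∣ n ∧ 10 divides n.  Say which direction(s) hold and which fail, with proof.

[⇐] This fails: take n = 20. Both 4 ∣ 20 and 10 ∣ 20, yet 20 is not a multiple of 40 (since 20 = 0·40 + 20), so 40 ∤ 20.

[⇒] If 40 ∣ n, write n = 40q. Since 40 = 10·4, n = 4·(10q), so 4 ∣ n; and since 40 = 4·10, n = 10·(4q), so 10 ∣ n.

(⇒) holds; (⇐) fails.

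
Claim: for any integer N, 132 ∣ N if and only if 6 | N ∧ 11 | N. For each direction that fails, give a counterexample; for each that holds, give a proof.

Only the forward implication holds.

(⟸) This fails: take N = 66. Both 6 ∣ 66 and 11 ∣ 66, yet 66 is not a multiple of 132 (since 66 = 0·132 + 66), so 132 ∤ 66.

(⟹) If 132 ∣ N, write N = 132q. Since 132 = 22·6, N = 6·(22q), so 6 ∣ N; and since 132 = 12·11, N = 11·(12q), so 11 ∣ N.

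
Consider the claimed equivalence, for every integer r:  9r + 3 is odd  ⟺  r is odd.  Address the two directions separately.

Both directions fail.

Forward direction. This fails: r = 4 gives 9r + 3 = 39, which is odd, but 4 is even, not odd.

Converse. This also fails: r = 1 is odd, but 9r + 3 = 12 is even, not odd.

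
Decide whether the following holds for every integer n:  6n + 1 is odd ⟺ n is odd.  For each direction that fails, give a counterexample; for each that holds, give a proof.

Not equivalent: only (⇐) holds.

(→) This fails: take n = 6. Then 6n + 1 = 37, which is odd, yet n = 6 is even, not odd.

(←) Suppose n is odd. Since 6 is even, 6n is even for every n, so 6n + 1 has the same parity as 1, which is odd. Hence 6n + 1 is odd.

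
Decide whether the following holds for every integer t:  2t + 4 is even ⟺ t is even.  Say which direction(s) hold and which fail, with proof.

(⇒) fails; (⇐) holds.

[⇒] This fails: take t = 5. Then 2t + 4 = 14, which is even, yet t = 5 is odd, not even.

[⇐] Suppose t is even. Since 2 is even, 2t is even for every t, so 2t + 4 has the same parity as 4, which is even. Hence 2t + 4 is even.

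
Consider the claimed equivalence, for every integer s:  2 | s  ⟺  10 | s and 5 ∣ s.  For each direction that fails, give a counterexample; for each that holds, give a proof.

(⟹) This fails: take s = 2. Certainly 2 ∣ 2, but 10 ∤ 2.

(⟸) Suppose 10 ∣ s and 5 ∣ s. Any common multiple of 10 and 5 is a multiple of their lcm; here lcm(10, 5) = 10·5/gcd(10, 5) = 50/5 = 10, so 10 ∣ s. Since 2 ∣ 10, it follows that 2 ∣ s.

The forward direction fails; the converse holds.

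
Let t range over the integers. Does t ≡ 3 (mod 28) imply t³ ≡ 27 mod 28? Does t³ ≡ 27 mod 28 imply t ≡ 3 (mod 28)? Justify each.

[⇒] Suppose t ≡ 3 (mod 28). Write t = 28j + 3. Then (28j + 3)³ = 21952j³ + 7056j² + 756j + 27 = 28(784j³ + 252j² + 27j) + 27, so t³ ≡ 27 (mod 28).

[⇐] This fails: take t = 19. Then 19³ = 6859 ≡ 27 (mod 28), yet 19 ≡ 19 (mod 28), not 3.

The forward direction holds; the converse fails.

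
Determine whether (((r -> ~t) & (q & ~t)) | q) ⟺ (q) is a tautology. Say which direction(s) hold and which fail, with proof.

[⇒] Assume the antecedent. If t is true, the antecedent forces (t = T, q = T, r = F) or (t = T, q = T, r = T), and q holds there. If t is false, the antecedent forces (t = F, q = T, r = F) or (t = F, q = T, r = T), and q holds there. Either way q holds.

[⇐] Assume the antecedent. If t is true, the antecedent forces (t = T, q = T, r = F) or (t = T, q = T, r = T), and ((r -> ~t) & (q & ~t)) | q holds there. If t is false, the antecedent forces (t = F, q = T, r = F) or (t = F, q = T, r = T), and ((r -> ~t) & (q & ~t)) | q holds there. Either way ((r -> ~t) & (q & ~t)) | q holds.

Equivalent; both directions hold.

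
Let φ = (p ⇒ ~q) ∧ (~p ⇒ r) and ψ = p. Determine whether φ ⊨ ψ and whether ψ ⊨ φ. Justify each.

[⇒] This fails. Under p = F, r = T, q = F, the left side is true but the right side is false.

[⇐] This fails. Under p = T, r = F, q = T, the left side is false but the right side is true.

Both directions fail.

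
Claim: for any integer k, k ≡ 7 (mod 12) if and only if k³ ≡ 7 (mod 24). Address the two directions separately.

Not equivalent: only (⇐) holds.

[⇒] This fails: take k = 19. Then 19 ≡ 7 (mod 12), but 19³ = 6859 ≡ 19 (mod 24), not 7.

[⇐] Conversely, the residues r modulo 24 with r³ ≡ 7 (mod 24) are exactly {7}, and each is ≡ 7 (mod 12).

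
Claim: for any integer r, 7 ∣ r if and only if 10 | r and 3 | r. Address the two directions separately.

(⟹) This fails: take r = 7. Certainly 7 ∣ 7, but 10 ∤ 7.

(⟸) This fails: take r = 30. Both 10 ∣ 30 and 3 ∣ 30, yet 30 is not a multiple of 7 (since 30 = 4·7 + 2), so 7 ∤ 30.

Neither direction holds.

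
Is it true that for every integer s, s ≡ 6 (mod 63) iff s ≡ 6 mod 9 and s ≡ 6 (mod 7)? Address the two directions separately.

Both directions hold; the statement is true.

(→) Suppose s ≡ 6 (mod 63); write s = 63j + 6. Since 9 ∣ 63, reducing mod 9 gives s ≡ 6 (mod 9); since 7 ∣ 63, reducing mod 7 gives s ≡ 6 (mod 7).

(←) Conversely, if s ≡ 6 (mod 9) and s ≡ 6 (mod 7), then by the Chinese remainder theorem s ≡ 6 (mod 63). This is exactly s ≡ 6 (mod 63).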